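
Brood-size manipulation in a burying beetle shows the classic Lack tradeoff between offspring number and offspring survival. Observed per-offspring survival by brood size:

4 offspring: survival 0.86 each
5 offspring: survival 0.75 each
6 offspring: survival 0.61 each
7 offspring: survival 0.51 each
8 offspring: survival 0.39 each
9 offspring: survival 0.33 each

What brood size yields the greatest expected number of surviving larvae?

Expected surviving larvae = c × s(c):
  c=4: 4 × 0.86 = 3.440
  c=5: 5 × 0.75 = 3.750
  c=6: 6 × 0.61 = 3.660
  c=7: 7 × 0.51 = 3.570
  c=8: 8 × 0.39 = 3.120
  c=9: 9 × 0.33 = 2.970
Maximum at c = 5 (3.750 surviving larvae).

5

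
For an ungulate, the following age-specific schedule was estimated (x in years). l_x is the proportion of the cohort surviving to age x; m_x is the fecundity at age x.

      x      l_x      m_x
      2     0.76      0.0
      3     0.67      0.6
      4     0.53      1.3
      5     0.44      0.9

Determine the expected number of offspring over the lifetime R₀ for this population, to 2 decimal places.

1.49

R₀ = Σ l_x m_x:
  age 2: 0.76 × 0.0 = 0.0000
  age 3: 0.67 × 0.6 = 0.4020
  age 4: 0.53 × 1.3 = 0.6890
  age 5: 0.44 × 0.9 = 0.3960
R₀ = 0.0000 + 0.4020 + 0.6890 + 0.3960 = 1.4870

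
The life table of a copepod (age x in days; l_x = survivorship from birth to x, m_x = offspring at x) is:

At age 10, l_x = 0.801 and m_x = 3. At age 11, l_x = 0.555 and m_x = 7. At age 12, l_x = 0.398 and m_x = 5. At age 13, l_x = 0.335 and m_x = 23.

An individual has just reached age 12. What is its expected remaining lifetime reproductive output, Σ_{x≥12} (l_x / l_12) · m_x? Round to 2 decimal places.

l_12 = 0.398. Conditional survival from age 12 to x is l_x / l_12.
  x=12: (0.398/0.398) × 5 = 5.0000
  x=13: (0.335/0.398) × 23 = 19.3593
Sum = 5.0000 + 19.3593 = 24.3593

24.36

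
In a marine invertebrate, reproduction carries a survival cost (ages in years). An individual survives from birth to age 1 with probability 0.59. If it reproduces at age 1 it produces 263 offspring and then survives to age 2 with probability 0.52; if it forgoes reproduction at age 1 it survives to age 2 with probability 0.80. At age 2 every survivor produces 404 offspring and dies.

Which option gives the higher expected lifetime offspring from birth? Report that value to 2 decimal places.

breed at age 1: R₀ = 0.59 × (263 + 0.52 × 404) = 0.59 × 473.0800 = 279.1172
delay to age 2: R₀ = 0.59 × (0.80 × 404) = 0.59 × 323.2000 = 190.6880
Higher: breed at age 1 (279.1172).

279.12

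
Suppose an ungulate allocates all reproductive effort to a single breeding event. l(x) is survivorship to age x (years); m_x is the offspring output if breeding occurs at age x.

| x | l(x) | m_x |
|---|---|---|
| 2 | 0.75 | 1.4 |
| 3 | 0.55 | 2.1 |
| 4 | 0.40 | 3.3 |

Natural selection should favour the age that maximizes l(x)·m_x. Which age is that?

Expected offspring if breeding at age x = l(x) × m_x:
  age 2: 0.75 × 1.4 = 1.050
  age 3: 0.55 × 2.1 = 1.155
  age 4: 0.40 × 3.3 = 1.320
Maximum at age 4 (1.320).

4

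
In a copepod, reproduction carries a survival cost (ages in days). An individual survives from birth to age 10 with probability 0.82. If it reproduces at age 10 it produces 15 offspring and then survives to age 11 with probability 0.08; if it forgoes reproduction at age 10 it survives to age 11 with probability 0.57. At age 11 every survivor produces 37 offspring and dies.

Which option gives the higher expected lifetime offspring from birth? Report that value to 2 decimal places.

breed at age 10: R₀ = 0.82 × (15 + 0.08 × 37) = 0.82 × 17.9600 = 14.7272
delay to age 11: R₀ = 0.82 × (0.57 × 37) = 0.82 × 21.0900 = 17.2938
Higher: delay to age 11 (17.2938).

17.29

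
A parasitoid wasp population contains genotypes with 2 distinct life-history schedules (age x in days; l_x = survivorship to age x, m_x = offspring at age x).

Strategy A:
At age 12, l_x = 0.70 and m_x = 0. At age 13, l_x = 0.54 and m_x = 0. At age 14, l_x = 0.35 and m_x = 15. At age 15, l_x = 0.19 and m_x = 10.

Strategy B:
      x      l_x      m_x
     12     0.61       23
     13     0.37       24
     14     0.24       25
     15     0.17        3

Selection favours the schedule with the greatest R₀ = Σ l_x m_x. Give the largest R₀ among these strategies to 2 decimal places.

29.42

Strategy A: R₀ = 0.70×0 + 0.54×0 + 0.35×15 + 0.19×10 = 7.1500
Strategy B: R₀ = 0.61×23 + 0.37×24 + 0.24×25 + 0.17×3 = 29.4200
Highest R₀: strategy B with 29.4200.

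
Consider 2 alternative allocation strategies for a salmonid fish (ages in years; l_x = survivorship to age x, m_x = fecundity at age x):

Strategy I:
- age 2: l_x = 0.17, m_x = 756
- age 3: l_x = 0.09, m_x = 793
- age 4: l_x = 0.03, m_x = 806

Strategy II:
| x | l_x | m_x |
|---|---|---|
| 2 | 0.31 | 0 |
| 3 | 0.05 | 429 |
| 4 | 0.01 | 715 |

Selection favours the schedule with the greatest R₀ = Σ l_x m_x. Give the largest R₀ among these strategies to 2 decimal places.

Strategy I: R₀ = 0.17×756 + 0.09×793 + 0.03×806 = 224.0700
Strategy II: R₀ = 0.31×0 + 0.05×429 + 0.01×715 = 28.6000
Highest R₀: strategy I with 224.0700.

224.07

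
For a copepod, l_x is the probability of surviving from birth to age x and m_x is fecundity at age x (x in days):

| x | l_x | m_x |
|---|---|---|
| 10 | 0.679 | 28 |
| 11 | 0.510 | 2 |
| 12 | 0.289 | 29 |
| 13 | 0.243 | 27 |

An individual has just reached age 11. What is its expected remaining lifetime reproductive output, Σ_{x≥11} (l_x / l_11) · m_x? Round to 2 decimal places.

l_11 = 0.510. Conditional survival from age 11 to x is l_x / l_11.
  x=11: (0.510/0.510) × 2 = 2.0000
  x=12: (0.289/0.510) × 29 = 16.4333
  x=13: (0.243/0.510) × 27 = 12.8647
Sum = 2.0000 + 16.4333 + 12.8647 = 31.2980

31.30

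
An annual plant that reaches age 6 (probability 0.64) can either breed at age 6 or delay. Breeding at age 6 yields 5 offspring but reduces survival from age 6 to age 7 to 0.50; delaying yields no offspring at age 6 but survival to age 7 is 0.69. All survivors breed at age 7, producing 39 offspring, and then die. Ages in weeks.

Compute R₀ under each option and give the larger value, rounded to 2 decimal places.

breed at age 6: R₀ = 0.64 × (5 + 0.50 × 39) = 0.64 × 24.5000 = 15.6800
delay to age 7: R₀ = 0.64 × (0.69 × 39) = 0.64 × 26.9100 = 17.2224
Higher: delay to age 7 (17.2224).

17.22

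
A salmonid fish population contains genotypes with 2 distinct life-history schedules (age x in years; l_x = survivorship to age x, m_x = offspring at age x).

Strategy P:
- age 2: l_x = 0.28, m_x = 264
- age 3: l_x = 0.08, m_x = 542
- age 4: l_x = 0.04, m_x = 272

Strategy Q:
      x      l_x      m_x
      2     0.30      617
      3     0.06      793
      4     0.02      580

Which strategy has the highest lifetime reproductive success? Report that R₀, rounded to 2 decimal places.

Strategy P: R₀ = 0.28×264 + 0.08×542 + 0.04×272 = 128.1600
Strategy Q: R₀ = 0.30×617 + 0.06×793 + 0.02×580 = 244.2800
Highest R₀: strategy Q with 244.2800.

244.28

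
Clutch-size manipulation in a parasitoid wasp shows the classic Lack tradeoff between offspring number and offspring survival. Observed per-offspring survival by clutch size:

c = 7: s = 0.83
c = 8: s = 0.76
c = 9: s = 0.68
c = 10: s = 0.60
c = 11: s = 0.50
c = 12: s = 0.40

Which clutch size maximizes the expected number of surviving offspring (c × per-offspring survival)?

Expected surviving offspring = c × s(c):
  c=7: 7 × 0.83 = 5.810
  c=8: 8 × 0.76 = 6.080
  c=9: 9 × 0.68 = 6.120
  c=10: 10 × 0.60 = 6.000
  c=11: 11 × 0.50 = 5.500
  c=12: 12 × 0.40 = 4.800
Maximum at c = 9 (6.120 surviving offspring).

9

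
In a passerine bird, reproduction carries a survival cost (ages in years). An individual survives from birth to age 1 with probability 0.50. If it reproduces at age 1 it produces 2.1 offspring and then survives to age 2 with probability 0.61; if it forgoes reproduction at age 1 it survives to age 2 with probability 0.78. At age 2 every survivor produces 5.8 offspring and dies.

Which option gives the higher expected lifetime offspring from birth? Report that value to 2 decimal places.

breed at age 1: R₀ = 0.50 × (2.1 + 0.61 × 5.8) = 0.50 × 5.6380 = 2.8190
delay to age 2: R₀ = 0.50 × (0.78 × 5.8) = 0.50 × 4.5240 = 2.2620
Higher: breed at age 1 (2.8190).

2.82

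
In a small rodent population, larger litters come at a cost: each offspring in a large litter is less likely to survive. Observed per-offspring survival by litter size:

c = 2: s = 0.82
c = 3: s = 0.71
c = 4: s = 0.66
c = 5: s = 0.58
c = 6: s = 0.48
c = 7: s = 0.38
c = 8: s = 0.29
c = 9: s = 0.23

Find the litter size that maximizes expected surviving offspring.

Expected surviving offspring = c × s(c):
  c=2: 2 × 0.82 = 1.640
  c=3: 3 × 0.71 = 2.130
  c=4: 4 × 0.66 = 2.640
  c=5: 5 × 0.58 = 2.900
  c=6: 6 × 0.48 = 2.880
  c=7: 7 × 0.38 = 2.660
  c=8: 8 × 0.29 = 2.320
  c=9: 9 × 0.23 = 2.070
Maximum at c = 5 (2.900 surviving offspring).

5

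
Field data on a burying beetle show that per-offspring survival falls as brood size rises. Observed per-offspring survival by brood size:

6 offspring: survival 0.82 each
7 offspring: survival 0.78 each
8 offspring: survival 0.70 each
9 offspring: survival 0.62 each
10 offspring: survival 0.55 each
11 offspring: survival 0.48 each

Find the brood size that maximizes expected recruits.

Expected recruits = c × s(c):
  c=6: 6 × 0.82 = 4.920
  c=7: 7 × 0.78 = 5.460
  c=8: 8 × 0.70 = 5.600
  c=9: 9 × 0.62 = 5.580
  c=10: 10 × 0.55 = 5.500
  c=11: 11 × 0.48 = 5.280
Maximum at c = 8 (5.600 recruits).

8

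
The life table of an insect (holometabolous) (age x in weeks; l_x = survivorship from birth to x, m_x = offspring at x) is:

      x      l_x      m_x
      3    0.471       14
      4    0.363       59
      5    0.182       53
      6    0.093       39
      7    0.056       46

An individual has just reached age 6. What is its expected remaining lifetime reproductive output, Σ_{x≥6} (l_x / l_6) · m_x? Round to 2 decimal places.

66.70

l_6 = 0.093. Conditional survival from age 6 to x is l_x / l_6.
  x=6: (0.093/0.093) × 39 = 39.0000
  x=7: (0.056/0.093) × 46 = 27.6989
Sum = 39.0000 + 27.6989 = 66.6989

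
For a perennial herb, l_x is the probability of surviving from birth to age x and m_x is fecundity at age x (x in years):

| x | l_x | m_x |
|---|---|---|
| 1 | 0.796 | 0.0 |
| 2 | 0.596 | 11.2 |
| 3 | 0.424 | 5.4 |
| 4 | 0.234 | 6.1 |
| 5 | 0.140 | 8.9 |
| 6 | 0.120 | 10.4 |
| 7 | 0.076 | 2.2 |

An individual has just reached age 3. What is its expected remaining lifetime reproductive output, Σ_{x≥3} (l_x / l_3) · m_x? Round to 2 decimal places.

l_3 = 0.424. Conditional survival from age 3 to x is l_x / l_3.
  x=3: (0.424/0.424) × 5.4 = 5.4000
  x=4: (0.234/0.424) × 6.1 = 3.3665
  x=5: (0.140/0.424) × 8.9 = 2.9387
  x=6: (0.120/0.424) × 10.4 = 2.9434
  x=7: (0.076/0.424) × 2.2 = 0.3943
Sum = 5.4000 + 3.3665 + 2.9387 + 2.9434 + 0.3943 = 15.0429

15.04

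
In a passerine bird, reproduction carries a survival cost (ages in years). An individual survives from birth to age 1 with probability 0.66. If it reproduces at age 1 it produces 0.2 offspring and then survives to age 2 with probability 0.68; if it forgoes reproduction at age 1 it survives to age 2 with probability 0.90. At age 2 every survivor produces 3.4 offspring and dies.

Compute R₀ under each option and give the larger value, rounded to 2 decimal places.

2.02

breed at age 1: R₀ = 0.66 × (0.2 + 0.68 × 3.4) = 0.66 × 2.5120 = 1.6579
delay to age 2: R₀ = 0.66 × (0.90 × 3.4) = 0.66 × 3.0600 = 2.0196
Higher: delay to age 2 (2.0196).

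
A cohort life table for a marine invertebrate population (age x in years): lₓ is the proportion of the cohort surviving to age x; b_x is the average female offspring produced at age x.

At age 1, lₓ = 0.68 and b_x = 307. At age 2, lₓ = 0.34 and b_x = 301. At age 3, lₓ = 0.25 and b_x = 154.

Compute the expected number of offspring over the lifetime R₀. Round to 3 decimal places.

349.600

R₀ = Σ lₓ b_x:
  age 1: 0.68 × 307 = 208.7600
  age 2: 0.34 × 301 = 102.3400
  age 3: 0.25 × 154 = 38.5000
R₀ = 208.7600 + 102.3400 + 38.5000 = 349.6000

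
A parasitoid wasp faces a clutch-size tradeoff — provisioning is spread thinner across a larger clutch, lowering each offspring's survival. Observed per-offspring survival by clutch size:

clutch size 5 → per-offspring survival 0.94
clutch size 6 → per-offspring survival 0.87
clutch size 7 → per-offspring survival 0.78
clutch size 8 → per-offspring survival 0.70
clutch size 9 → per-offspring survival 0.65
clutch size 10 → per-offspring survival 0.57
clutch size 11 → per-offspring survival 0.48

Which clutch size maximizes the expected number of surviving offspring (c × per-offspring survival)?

9

Expected surviving offspring = c × s(c):
  c=5: 5 × 0.94 = 4.700
  c=6: 6 × 0.87 = 5.220
  c=7: 7 × 0.78 = 5.460
  c=8: 8 × 0.70 = 5.600
  c=9: 9 × 0.65 = 5.850
  c=10: 10 × 0.57 = 5.700
  c=11: 11 × 0.48 = 5.280
Maximum at c = 9 (5.850 surviving offspring).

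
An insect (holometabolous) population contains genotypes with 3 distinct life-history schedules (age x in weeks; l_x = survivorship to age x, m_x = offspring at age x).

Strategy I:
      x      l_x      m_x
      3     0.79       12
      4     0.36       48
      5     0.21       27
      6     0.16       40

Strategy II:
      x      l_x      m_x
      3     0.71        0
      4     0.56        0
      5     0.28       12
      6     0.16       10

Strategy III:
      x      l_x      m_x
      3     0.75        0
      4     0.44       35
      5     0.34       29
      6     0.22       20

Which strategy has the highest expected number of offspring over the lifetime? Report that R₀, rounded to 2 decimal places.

Strategy I: R₀ = 0.79×12 + 0.36×48 + 0.21×27 + 0.16×40 = 38.8300
Strategy II: R₀ = 0.71×0 + 0.56×0 + 0.28×12 + 0.16×10 = 4.9600
Strategy III: R₀ = 0.75×0 + 0.44×35 + 0.34×29 + 0.22×20 = 29.6600
Highest R₀: strategy I with 38.8300.

38.83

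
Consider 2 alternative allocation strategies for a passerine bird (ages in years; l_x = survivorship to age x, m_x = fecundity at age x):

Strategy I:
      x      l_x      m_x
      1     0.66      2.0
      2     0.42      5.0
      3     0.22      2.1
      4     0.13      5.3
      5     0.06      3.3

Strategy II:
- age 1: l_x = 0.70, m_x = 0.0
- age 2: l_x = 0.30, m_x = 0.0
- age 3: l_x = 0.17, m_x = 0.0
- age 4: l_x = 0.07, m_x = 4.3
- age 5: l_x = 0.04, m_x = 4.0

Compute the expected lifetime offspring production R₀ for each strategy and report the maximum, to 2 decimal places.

Strategy I: R₀ = 0.66×2.0 + 0.42×5.0 + 0.22×2.1 + 0.13×5.3 + 0.06×3.3 = 4.7690
Strategy II: R₀ = 0.70×0.0 + 0.30×0.0 + 0.17×0.0 + 0.07×4.3 + 0.04×4.0 = 0.4610
Highest R₀: strategy I with 4.7690.

4.77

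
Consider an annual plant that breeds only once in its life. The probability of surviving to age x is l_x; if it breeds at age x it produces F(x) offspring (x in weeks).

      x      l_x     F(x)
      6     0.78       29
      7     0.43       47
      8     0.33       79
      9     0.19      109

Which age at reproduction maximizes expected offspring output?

Expected offspring if breeding at age x = l_x × F(x):
  age 6: 0.78 × 29 = 22.620
  age 7: 0.43 × 47 = 20.210
  age 8: 0.33 × 79 = 26.070
  age 9: 0.19 × 109 = 20.710
Maximum at age 8 (26.070).

8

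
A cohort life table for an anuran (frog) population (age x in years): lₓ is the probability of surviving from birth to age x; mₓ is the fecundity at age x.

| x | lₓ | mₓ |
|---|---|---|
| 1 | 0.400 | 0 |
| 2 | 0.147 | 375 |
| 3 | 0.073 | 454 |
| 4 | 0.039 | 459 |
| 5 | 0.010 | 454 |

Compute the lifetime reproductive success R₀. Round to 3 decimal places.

110.708

R₀ = Σ lₓ mₓ:
  age 1: 0.400 × 0 = 0.0000
  age 2: 0.147 × 375 = 55.1250
  age 3: 0.073 × 454 = 33.1420
  age 4: 0.039 × 459 = 17.9010
  age 5: 0.010 × 454 = 4.5400
R₀ = 0.0000 + 55.1250 + 33.1420 + 17.9010 + 4.5400 = 110.7080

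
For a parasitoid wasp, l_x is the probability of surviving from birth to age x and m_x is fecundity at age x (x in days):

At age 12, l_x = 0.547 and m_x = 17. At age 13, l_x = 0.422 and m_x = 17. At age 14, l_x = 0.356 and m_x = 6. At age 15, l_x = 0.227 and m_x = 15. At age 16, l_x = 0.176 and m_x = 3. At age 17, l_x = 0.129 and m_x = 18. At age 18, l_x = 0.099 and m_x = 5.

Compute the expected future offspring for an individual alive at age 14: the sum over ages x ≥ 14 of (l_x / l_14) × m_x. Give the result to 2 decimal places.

l_14 = 0.356. Conditional survival from age 14 to x is l_x / l_14.
  x=14: (0.356/0.356) × 6 = 6.0000
  x=15: (0.227/0.356) × 15 = 9.5646
  x=16: (0.176/0.356) × 3 = 1.4831
  x=17: (0.129/0.356) × 18 = 6.5225
  x=18: (0.099/0.356) × 5 = 1.3904
Sum = 6.0000 + 9.5646 + 1.4831 + 6.5225 + 1.3904 = 24.9607

24.96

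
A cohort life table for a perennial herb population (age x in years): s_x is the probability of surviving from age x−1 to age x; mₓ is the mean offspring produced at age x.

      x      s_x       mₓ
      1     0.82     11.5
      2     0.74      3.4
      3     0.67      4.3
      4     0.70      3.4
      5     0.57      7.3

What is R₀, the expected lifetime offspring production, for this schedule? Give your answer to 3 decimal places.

Survivorship from birth: l_x = s_1·s_2·…·s_x.
  l_1 = 0.82000
  l_2 = 0.60680
  l_3 = 0.40656
  l_4 = 0.28459
  l_5 = 0.16222
R₀ = Σ l_x mₓ:
  age 1: 0.82000 × 11.5 = 9.4300
  age 2: 0.60680 × 3.4 = 2.0631
  age 3: 0.40656 × 4.3 = 1.7482
  age 4: 0.28459 × 3.4 = 0.9676
  age 5: 0.16222 × 7.3 = 1.1842
R₀ = 9.4300 + 2.0631 + 1.7482 + 0.9676 + 1.1842 = 15.3931

15.393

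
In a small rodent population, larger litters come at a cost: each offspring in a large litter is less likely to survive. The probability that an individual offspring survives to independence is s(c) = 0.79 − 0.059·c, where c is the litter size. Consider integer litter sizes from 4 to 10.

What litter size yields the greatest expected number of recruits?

Expected recruits = c × s(c):
  c=4: 4 × 0.554 = 2.216
  c=5: 5 × 0.495 = 2.475
  c=6: 6 × 0.436 = 2.616
  c=7: 7 × 0.377 = 2.639
  c=8: 8 × 0.318 = 2.544
  c=9: 9 × 0.259 = 2.331
  c=10: 10 × 0.200 = 2.000
Maximum at c = 7 (2.639 recruits).

7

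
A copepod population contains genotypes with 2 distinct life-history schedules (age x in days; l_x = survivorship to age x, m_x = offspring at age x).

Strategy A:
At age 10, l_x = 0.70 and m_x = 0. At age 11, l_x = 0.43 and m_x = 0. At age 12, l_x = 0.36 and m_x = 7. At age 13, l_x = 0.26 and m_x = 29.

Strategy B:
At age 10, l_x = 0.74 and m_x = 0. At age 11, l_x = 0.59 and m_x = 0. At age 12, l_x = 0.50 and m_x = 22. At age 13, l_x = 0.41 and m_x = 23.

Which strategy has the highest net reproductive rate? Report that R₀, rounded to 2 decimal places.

20.43

Strategy A: R₀ = 0.70×0 + 0.43×0 + 0.36×7 + 0.26×29 = 10.0600
Strategy B: R₀ = 0.74×0 + 0.59×0 + 0.50×22 + 0.41×23 = 20.4300
Highest R₀: strategy B with 20.4300.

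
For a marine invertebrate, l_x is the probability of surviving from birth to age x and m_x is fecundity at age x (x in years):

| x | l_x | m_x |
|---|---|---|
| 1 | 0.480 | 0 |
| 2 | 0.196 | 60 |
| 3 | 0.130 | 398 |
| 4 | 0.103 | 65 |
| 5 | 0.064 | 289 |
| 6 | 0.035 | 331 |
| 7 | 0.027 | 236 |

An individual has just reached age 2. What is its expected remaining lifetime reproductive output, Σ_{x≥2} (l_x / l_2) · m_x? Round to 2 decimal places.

544.12

l_2 = 0.196. Conditional survival from age 2 to x is l_x / l_2.
  x=2: (0.196/0.196) × 60 = 60.0000
  x=3: (0.130/0.196) × 398 = 263.9796
  x=4: (0.103/0.196) × 65 = 34.1582
  x=5: (0.064/0.196) × 289 = 94.3673
  x=6: (0.035/0.196) × 331 = 59.1071
  x=7: (0.027/0.196) × 236 = 32.5102
Sum = 60.0000 + 263.9796 + 34.1582 + 94.3673 + 59.1071 + 32.5102 = 544.1224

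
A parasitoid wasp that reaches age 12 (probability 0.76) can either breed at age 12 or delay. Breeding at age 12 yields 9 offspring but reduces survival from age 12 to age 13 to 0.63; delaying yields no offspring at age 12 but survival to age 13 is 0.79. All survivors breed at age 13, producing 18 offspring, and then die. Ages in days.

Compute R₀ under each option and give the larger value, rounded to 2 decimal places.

breed at age 12: R₀ = 0.76 × (9 + 0.63 × 18) = 0.76 × 20.3400 = 15.4584
delay to age 13: R₀ = 0.76 × (0.79 × 18) = 0.76 × 14.2200 = 10.8072
Higher: breed at age 12 (15.4584).

15.46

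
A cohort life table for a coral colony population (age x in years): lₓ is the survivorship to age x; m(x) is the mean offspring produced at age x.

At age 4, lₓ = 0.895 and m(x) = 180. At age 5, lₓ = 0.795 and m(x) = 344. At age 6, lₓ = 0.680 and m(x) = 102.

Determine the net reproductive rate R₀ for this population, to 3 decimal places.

R₀ = Σ lₓ m(x):
  age 4: 0.895 × 180 = 161.1000
  age 5: 0.795 × 344 = 273.4800
  age 6: 0.680 × 102 = 69.3600
R₀ = 161.1000 + 273.4800 + 69.3600 = 503.9400

503.940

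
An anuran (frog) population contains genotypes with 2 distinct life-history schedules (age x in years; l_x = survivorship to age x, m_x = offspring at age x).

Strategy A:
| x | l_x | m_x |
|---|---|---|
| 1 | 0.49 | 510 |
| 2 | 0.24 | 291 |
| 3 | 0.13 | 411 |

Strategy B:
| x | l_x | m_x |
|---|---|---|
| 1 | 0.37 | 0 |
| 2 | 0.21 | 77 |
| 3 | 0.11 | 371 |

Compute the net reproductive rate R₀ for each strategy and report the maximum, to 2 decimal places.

Strategy A: R₀ = 0.49×510 + 0.24×291 + 0.13×411 = 373.1700
Strategy B: R₀ = 0.37×0 + 0.21×77 + 0.11×371 = 56.9800
Highest R₀: strategy A with 373.1700.

373.17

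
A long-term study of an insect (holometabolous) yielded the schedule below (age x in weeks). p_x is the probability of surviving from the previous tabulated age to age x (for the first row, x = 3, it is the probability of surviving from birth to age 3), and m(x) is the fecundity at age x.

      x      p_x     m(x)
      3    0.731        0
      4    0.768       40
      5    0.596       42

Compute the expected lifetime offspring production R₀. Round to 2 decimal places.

36.51

Survivorship from birth: l_x = p_3·p_4·…·p_x.
  l_3 = 0.73100
  l_4 = 0.56141
  l_5 = 0.33460
R₀ = Σ l_x m(x):
  age 3: 0.73100 × 0 = 0.0000
  age 4: 0.56141 × 40 = 22.4564
  age 5: 0.33460 × 42 = 14.0532
R₀ = 0.0000 + 22.4564 + 14.0532 = 36.5096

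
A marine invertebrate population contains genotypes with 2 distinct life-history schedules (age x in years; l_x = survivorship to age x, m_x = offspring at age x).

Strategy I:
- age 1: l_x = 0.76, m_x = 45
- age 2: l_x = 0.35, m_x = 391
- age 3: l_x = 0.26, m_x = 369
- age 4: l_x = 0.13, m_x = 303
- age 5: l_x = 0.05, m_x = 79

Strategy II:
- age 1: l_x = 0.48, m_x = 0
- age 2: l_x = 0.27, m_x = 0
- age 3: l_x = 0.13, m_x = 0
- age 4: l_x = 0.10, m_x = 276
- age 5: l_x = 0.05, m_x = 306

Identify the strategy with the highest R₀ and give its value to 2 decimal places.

Strategy I: R₀ = 0.76×45 + 0.35×391 + 0.26×369 + 0.13×303 + 0.05×79 = 310.3300
Strategy II: R₀ = 0.48×0 + 0.27×0 + 0.13×0 + 0.10×276 + 0.05×306 = 42.9000
Highest R₀: strategy I with 310.3300.

310.33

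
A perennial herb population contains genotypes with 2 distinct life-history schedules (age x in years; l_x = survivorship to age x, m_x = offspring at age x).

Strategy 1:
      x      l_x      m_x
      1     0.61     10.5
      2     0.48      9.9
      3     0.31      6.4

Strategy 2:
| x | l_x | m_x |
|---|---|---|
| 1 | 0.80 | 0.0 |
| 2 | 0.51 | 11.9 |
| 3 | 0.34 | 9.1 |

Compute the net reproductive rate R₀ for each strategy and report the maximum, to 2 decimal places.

Strategy 1: R₀ = 0.61×10.5 + 0.48×9.9 + 0.31×6.4 = 13.1410
Strategy 2: R₀ = 0.80×0.0 + 0.51×11.9 + 0.34×9.1 = 9.1630
Highest R₀: strategy 1 with 13.1410.

13.14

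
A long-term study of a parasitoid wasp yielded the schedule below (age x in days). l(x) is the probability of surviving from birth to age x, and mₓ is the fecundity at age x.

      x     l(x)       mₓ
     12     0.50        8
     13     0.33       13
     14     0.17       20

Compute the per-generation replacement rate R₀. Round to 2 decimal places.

R₀ = Σ l(x) mₓ:
  age 12: 0.50 × 8 = 4.0000
  age 13: 0.33 × 13 = 4.2900
  age 14: 0.17 × 20 = 3.4000
R₀ = 4.0000 + 4.2900 + 3.4000 = 11.6900

11.69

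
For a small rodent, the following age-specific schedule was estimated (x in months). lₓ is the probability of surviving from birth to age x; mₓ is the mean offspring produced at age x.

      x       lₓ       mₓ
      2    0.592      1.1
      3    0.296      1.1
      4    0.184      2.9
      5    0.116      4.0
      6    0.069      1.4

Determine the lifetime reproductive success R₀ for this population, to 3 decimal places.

R₀ = Σ lₓ mₓ:
  age 2: 0.592 × 1.1 = 0.6512
  age 3: 0.296 × 1.1 = 0.3256
  age 4: 0.184 × 2.9 = 0.5336
  age 5: 0.116 × 4.0 = 0.4640
  age 6: 0.069 × 1.4 = 0.0966
R₀ = 0.6512 + 0.3256 + 0.5336 + 0.4640 + 0.0966 = 2.0710

2.071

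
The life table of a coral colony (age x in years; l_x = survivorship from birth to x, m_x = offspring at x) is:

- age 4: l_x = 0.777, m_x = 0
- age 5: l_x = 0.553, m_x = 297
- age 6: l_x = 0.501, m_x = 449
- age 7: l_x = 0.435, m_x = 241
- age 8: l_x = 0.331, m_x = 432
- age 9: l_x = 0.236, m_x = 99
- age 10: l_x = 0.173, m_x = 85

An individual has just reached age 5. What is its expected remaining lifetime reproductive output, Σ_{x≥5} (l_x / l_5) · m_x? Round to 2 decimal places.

l_5 = 0.553. Conditional survival from age 5 to x is l_x / l_5.
  x=5: (0.553/0.553) × 297 = 297.0000
  x=6: (0.501/0.553) × 449 = 406.7794
  x=7: (0.435/0.553) × 241 = 189.5750
  x=8: (0.331/0.553) × 432 = 258.5750
  x=9: (0.236/0.553) × 99 = 42.2495
  x=10: (0.173/0.553) × 85 = 26.5913
Sum = 297.0000 + 406.7794 + 189.5750 + 258.5750 + 42.2495 + 26.5913 = 1220.7703

1220.77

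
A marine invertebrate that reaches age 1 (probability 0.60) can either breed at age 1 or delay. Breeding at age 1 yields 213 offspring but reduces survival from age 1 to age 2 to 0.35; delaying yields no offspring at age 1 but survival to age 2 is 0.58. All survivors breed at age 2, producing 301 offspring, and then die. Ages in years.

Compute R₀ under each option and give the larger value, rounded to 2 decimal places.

breed at age 1: R₀ = 0.60 × (213 + 0.35 × 301) = 0.60 × 318.3500 = 191.0100
delay to age 2: R₀ = 0.60 × (0.58 × 301) = 0.60 × 174.5800 = 104.7480
Higher: breed at age 1 (191.0100).

191.01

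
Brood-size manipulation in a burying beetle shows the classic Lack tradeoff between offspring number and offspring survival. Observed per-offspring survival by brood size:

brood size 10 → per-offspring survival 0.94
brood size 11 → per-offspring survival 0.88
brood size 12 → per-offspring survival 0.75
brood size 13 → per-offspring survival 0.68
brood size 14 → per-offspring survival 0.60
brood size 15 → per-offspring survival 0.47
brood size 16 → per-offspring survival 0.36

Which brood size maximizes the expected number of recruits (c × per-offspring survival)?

Expected recruits = c × s(c):
  c=10: 10 × 0.94 = 9.400
  c=11: 11 × 0.88 = 9.680
  c=12: 12 × 0.75 = 9.000
  c=13: 13 × 0.68 = 8.840
  c=14: 14 × 0.60 = 8.400
  c=15: 15 × 0.47 = 7.050
  c=16: 16 × 0.36 = 5.760
Maximum at c = 11 (9.680 recruits).

11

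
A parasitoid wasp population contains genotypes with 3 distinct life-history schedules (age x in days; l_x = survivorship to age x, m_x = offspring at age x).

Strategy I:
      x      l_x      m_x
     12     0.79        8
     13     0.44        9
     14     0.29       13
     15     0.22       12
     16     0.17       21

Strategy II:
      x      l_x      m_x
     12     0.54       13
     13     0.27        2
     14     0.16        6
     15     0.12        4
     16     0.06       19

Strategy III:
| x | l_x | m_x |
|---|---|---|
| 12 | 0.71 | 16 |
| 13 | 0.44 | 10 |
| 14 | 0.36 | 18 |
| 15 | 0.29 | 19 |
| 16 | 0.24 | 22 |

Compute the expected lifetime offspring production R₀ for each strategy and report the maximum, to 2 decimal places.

Strategy I: R₀ = 0.79×8 + 0.44×9 + 0.29×13 + 0.22×12 + 0.17×21 = 20.2600
Strategy II: R₀ = 0.54×13 + 0.27×2 + 0.16×6 + 0.12×4 + 0.06×19 = 10.1400
Strategy III: R₀ = 0.71×16 + 0.44×10 + 0.36×18 + 0.29×19 + 0.24×22 = 33.0300
Highest R₀: strategy III with 33.0300.

33.03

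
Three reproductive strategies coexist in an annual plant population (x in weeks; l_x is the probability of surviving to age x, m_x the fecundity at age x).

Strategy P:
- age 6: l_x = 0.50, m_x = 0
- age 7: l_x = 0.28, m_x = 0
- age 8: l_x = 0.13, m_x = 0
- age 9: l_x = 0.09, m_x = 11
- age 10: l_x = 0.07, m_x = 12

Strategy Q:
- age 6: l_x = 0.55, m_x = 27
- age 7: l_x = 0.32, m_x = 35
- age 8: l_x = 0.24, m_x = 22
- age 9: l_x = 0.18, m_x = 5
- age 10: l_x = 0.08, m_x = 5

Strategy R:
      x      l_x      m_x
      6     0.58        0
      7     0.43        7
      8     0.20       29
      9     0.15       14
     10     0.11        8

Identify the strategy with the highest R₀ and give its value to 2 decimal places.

Strategy P: R₀ = 0.50×0 + 0.28×0 + 0.13×0 + 0.09×11 + 0.07×12 = 1.8300
Strategy Q: R₀ = 0.55×27 + 0.32×35 + 0.24×22 + 0.18×5 + 0.08×5 = 32.6300
Strategy R: R₀ = 0.58×0 + 0.43×7 + 0.20×29 + 0.15×14 + 0.11×8 = 11.7900
Highest R₀: strategy Q with 32.6300.

32.63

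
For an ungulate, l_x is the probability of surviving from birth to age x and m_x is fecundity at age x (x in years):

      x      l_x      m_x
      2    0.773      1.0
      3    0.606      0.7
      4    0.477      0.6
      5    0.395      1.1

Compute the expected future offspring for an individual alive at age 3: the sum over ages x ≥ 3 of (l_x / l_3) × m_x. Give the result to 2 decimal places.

1.89

l_3 = 0.606. Conditional survival from age 3 to x is l_x / l_3.
  x=3: (0.606/0.606) × 0.7 = 0.7000
  x=4: (0.477/0.606) × 0.6 = 0.4723
  x=5: (0.395/0.606) × 1.1 = 0.7170
Sum = 0.7000 + 0.4723 + 0.7170 = 1.8893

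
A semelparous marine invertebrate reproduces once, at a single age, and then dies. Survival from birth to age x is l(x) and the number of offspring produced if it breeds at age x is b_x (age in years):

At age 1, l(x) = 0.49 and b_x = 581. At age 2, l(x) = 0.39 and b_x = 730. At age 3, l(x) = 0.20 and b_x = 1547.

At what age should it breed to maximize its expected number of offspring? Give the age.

Expected offspring if breeding at age x = l(x) × b_x:
  age 1: 0.49 × 581 = 284.690
  age 2: 0.39 × 730 = 284.700
  age 3: 0.20 × 1547 = 309.400
Maximum at age 3 (309.400).

3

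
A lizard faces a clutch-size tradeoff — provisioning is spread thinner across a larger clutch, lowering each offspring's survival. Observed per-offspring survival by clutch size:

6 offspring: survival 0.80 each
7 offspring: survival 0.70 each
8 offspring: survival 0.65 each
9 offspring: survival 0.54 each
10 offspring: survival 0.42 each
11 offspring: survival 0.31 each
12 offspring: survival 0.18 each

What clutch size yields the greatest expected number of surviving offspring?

8

Expected surviving offspring = c × s(c):
  c=6: 6 × 0.80 = 4.800
  c=7: 7 × 0.70 = 4.900
  c=8: 8 × 0.65 = 5.200
  c=9: 9 × 0.54 = 4.860
  c=10: 10 × 0.42 = 4.200
  c=11: 11 × 0.31 = 3.410
  c=12: 12 × 0.18 = 2.160
Maximum at c = 8 (5.200 surviving offspring).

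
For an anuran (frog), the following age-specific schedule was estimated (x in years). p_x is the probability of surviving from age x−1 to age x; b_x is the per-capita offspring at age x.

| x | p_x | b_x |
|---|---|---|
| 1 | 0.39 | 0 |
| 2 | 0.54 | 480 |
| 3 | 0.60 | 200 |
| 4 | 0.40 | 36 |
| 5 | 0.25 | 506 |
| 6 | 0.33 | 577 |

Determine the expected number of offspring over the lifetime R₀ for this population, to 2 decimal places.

136.98

Survivorship from birth: l_x = p_1·p_2·…·p_x.
  l_1 = 0.39000
  l_2 = 0.21060
  l_3 = 0.12636
  l_4 = 0.05054
  l_5 = 0.01264
  l_6 = 0.00417
R₀ = Σ l_x b_x:
  age 1: 0.39000 × 0 = 0.0000
  age 2: 0.21060 × 480 = 101.0880
  age 3: 0.12636 × 200 = 25.2720
  age 4: 0.05054 × 36 = 1.8194
  age 5: 0.01264 × 506 = 6.3958
  age 6: 0.00417 × 577 = 2.4061
R₀ = 0.0000 + 101.0880 + 25.2720 + 1.8194 + 6.3958 + 2.4061 = 136.9814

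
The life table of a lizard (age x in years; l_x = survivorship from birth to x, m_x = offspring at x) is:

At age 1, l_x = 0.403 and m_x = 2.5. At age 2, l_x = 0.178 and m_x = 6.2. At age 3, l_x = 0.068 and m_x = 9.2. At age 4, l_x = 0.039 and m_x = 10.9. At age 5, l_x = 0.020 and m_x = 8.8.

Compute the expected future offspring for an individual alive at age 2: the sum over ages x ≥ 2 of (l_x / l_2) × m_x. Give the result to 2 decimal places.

13.09

l_2 = 0.178. Conditional survival from age 2 to x is l_x / l_2.
  x=2: (0.178/0.178) × 6.2 = 6.2000
  x=3: (0.068/0.178) × 9.2 = 3.5146
  x=4: (0.039/0.178) × 10.9 = 2.3882
  x=5: (0.020/0.178) × 8.8 = 0.9888
Sum = 6.2000 + 3.5146 + 2.3882 + 0.9888 = 13.0916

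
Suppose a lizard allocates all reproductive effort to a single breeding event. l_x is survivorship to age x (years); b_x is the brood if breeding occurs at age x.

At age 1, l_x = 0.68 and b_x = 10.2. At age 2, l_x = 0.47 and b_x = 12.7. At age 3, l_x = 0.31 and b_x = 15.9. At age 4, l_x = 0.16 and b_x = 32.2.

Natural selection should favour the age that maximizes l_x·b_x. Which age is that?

1

Expected offspring if breeding at age x = l_x × b_x:
  age 1: 0.68 × 10.2 = 6.936
  age 2: 0.47 × 12.7 = 5.969
  age 3: 0.31 × 15.9 = 4.929
  age 4: 0.16 × 32.2 = 5.152
Maximum at age 1 (6.936).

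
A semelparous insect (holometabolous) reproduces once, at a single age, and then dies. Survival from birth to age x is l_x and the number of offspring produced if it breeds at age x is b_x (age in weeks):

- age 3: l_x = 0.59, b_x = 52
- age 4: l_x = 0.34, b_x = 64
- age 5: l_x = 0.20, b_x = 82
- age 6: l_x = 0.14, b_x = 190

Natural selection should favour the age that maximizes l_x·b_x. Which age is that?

Expected offspring if breeding at age x = l_x × b_x:
  age 3: 0.59 × 52 = 30.680
  age 4: 0.34 × 64 = 21.760
  age 5: 0.20 × 82 = 16.400
  age 6: 0.14 × 190 = 26.600
Maximum at age 3 (30.680).

3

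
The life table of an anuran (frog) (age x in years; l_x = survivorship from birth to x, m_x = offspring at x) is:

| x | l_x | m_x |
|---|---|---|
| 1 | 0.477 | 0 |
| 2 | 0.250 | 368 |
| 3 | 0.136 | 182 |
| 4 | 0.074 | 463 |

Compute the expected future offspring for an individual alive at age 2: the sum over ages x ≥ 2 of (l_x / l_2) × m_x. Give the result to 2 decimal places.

l_2 = 0.250. Conditional survival from age 2 to x is l_x / l_2.
  x=2: (0.250/0.250) × 368 = 368.0000
  x=3: (0.136/0.250) × 182 = 99.0080
  x=4: (0.074/0.250) × 463 = 137.0480
Sum = 368.0000 + 99.0080 + 137.0480 = 604.0560

604.06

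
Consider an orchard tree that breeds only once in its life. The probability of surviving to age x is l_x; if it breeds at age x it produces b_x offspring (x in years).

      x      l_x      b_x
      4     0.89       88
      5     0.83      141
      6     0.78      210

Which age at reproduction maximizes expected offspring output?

Expected offspring if breeding at age x = l_x × b_x:
  age 4: 0.89 × 88 = 78.320
  age 5: 0.83 × 141 = 117.030
  age 6: 0.78 × 210 = 163.800
Maximum at age 6 (163.800).

6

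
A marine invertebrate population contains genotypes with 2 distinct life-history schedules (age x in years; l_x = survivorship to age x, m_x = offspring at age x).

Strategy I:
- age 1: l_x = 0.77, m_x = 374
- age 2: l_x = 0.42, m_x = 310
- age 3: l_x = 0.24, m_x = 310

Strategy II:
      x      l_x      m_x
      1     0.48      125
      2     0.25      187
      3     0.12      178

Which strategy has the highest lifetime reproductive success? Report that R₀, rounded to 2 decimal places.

Strategy I: R₀ = 0.77×374 + 0.42×310 + 0.24×310 = 492.5800
Strategy II: R₀ = 0.48×125 + 0.25×187 + 0.12×178 = 128.1100
Highest R₀: strategy I with 492.5800.

492.58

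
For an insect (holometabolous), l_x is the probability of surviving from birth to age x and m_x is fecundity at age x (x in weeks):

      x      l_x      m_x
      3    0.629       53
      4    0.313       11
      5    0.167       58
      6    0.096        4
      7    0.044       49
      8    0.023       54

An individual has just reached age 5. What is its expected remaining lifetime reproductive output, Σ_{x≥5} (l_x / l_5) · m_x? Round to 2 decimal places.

80.65

l_5 = 0.167. Conditional survival from age 5 to x is l_x / l_5.
  x=5: (0.167/0.167) × 58 = 58.0000
  x=6: (0.096/0.167) × 4 = 2.2994
  x=7: (0.044/0.167) × 49 = 12.9102
  x=8: (0.023/0.167) × 54 = 7.4371
Sum = 58.0000 + 2.2994 + 12.9102 + 7.4371 = 80.6467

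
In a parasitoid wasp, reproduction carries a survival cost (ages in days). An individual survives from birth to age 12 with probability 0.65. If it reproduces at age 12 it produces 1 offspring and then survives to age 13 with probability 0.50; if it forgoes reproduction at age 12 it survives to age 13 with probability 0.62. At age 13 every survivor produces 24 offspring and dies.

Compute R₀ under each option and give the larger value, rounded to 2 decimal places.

breed at age 12: R₀ = 0.65 × (1 + 0.50 × 24) = 0.65 × 13.0000 = 8.4500
delay to age 13: R₀ = 0.65 × (0.62 × 24) = 0.65 × 14.8800 = 9.6720
Higher: delay to age 13 (9.6720).

9.67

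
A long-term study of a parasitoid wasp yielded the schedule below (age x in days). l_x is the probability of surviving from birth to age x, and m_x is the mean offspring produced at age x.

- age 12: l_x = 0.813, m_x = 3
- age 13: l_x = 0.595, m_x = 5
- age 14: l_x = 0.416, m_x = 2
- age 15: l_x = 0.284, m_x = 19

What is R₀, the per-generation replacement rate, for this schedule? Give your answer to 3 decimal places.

R₀ = Σ l_x m_x:
  age 12: 0.813 × 3 = 2.4390
  age 13: 0.595 × 5 = 2.9750
  age 14: 0.416 × 2 = 0.8320
  age 15: 0.284 × 19 = 5.3960
R₀ = 2.4390 + 2.9750 + 0.8320 + 5.3960 = 11.6420

11.642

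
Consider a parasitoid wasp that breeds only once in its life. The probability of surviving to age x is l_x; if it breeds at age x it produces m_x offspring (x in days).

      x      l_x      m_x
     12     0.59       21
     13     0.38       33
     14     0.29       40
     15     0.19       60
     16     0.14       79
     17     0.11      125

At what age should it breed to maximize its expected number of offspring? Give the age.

Expected offspring if breeding at age x = l_x × m_x:
  age 12: 0.59 × 21 = 12.390
  age 13: 0.38 × 33 = 12.540
  age 14: 0.29 × 40 = 11.600
  age 15: 0.19 × 60 = 11.400
  age 16: 0.14 × 79 = 11.060
  age 17: 0.11 × 125 = 13.750
Maximum at age 17 (13.750).

17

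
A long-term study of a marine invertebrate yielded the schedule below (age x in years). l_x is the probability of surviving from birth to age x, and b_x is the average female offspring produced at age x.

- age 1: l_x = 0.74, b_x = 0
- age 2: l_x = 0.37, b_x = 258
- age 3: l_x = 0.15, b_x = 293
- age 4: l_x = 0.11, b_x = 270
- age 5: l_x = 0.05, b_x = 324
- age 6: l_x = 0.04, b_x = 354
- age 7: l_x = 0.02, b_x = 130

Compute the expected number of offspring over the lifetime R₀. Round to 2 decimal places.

R₀ = Σ l_x b_x:
  age 1: 0.74 × 0 = 0.0000
  age 2: 0.37 × 258 = 95.4600
  age 3: 0.15 × 293 = 43.9500
  age 4: 0.11 × 270 = 29.7000
  age 5: 0.05 × 324 = 16.2000
  age 6: 0.04 × 354 = 14.1600
  age 7: 0.02 × 130 = 2.6000
R₀ = 0.0000 + 95.4600 + 43.9500 + 29.7000 + 16.2000 + 14.1600 + 2.6000 = 202.0700

202.07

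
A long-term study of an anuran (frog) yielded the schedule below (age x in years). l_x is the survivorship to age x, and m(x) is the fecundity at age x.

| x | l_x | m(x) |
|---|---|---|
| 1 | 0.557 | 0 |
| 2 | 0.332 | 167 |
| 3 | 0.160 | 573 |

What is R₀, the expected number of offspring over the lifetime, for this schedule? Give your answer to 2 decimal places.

147.12

R₀ = Σ l_x m(x):
  age 1: 0.557 × 0 = 0.0000
  age 2: 0.332 × 167 = 55.4440
  age 3: 0.160 × 573 = 91.6800
R₀ = 0.0000 + 55.4440 + 91.6800 = 147.1240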